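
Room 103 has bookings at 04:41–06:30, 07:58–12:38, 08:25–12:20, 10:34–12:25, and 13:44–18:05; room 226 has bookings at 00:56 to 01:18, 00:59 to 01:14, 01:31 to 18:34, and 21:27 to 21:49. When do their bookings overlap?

Merge the first list: 04:41-06:30, 07:58-12:38, 13:44-18:05.
Merge the second list: 00:56-01:18, 01:31-18:34, 21:27-21:49.
04:41-06:30 ∩ B → 04:41-06:30.
07:58-12:38 ∩ B → 07:58-12:38.
13:44-18:05 ∩ B → 13:44-18:05.

04:41-06:30, 07:58-12:38, 13:44-18:05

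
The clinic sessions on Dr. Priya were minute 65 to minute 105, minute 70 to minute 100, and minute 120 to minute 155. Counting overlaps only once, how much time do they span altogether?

75 minutes

Merged: minute 65 to minute 105, minute 120 to minute 155.
Lengths: 40 minutes + 35 minutes = 75 minutes.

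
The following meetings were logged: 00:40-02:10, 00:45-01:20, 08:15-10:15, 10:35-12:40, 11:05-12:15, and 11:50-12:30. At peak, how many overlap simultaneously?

3

Sweep endpoints in order; track running count of active intervals.
Peak of 3 reached at 11:50.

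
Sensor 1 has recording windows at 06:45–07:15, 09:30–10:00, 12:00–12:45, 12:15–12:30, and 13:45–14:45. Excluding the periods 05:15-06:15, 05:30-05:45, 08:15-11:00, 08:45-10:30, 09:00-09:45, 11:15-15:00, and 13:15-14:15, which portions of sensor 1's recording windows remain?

A, merged: 06:45–07:15, 09:30–10:00, 12:00–12:45, 13:45–14:45.
B, merged: 05:15–06:15, 08:15–11:00, 11:15–15:00.
06:45–07:15: nothing removed.
09:30–10:00: entirely removed.
12:00–12:45: entirely removed.
13:45–14:45: entirely removed.

06:45–07:15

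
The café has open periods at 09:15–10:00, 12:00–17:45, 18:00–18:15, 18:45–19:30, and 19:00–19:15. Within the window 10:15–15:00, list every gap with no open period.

The merged coverage is 09:15–10:00, 12:00–17:45, 18:00–18:15, 18:45–19:30.
Gaps within 10:15–15:00: 10:15–12:00.

10:15–12:00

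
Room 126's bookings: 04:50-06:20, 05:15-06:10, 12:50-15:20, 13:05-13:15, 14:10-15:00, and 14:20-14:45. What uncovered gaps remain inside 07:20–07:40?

07:20–07:40

Covered (merged): 04:50–06:20, 12:50–15:20.
Gaps within 07:20–07:40: 07:20–07:40.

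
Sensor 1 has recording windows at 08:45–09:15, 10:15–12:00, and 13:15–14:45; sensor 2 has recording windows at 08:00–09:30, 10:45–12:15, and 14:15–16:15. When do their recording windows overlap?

08:45-09:15 ∩ B → 08:45-09:15.
10:15-12:00 ∩ B → 10:45-12:00.
13:15-14:45 ∩ B → 14:15-14:45.

08:45-09:15, 10:45-12:00, 14:15-14:45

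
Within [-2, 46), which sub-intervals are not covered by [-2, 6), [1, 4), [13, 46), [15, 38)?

Covered (merged): [-2, 6), [13, 46).
Complement within [-2, 46): [6, 13).

[6, 13)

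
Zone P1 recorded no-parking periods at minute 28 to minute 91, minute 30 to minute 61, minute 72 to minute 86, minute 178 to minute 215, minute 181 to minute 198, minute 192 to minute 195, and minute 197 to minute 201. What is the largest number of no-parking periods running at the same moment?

3

At minute 192, 3 of the intervals are simultaneously active.
No point has more.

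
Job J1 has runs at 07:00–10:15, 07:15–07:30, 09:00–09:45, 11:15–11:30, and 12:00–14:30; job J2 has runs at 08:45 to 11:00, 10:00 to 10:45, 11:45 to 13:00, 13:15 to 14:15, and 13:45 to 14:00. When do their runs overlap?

A, merged: 07:00–10:15, 11:15–11:30, 12:00–14:30.
B, merged: 08:45–11:00, 11:45–13:00, 13:15–14:15.
07:00–10:15 overlaps B on 08:45–10:15.
11:15–11:30 falls entirely outside B.
12:00–14:30 overlaps B on 12:00–13:00, 13:15–14:15.

08:45–10:15, 12:00–13:00, 13:15–14:15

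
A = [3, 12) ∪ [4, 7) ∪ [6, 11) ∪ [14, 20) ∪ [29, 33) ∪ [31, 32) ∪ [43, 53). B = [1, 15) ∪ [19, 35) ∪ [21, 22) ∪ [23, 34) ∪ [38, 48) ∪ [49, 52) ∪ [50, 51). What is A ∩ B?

A, merged: [3, 12), [14, 20), [29, 33), [43, 53).
B, merged: [1, 15), [19, 35), [38, 48), [49, 52).
[3, 12) ∩ B → [3, 12).
[14, 20) ∩ B → [14, 15), [19, 20).
[29, 33) ∩ B → [29, 33).
[43, 53) ∩ B → [43, 48), [49, 52).

[3, 12) ∪ [14, 15) ∪ [19, 20) ∪ [29, 33) ∪ [43, 48) ∪ [49, 52)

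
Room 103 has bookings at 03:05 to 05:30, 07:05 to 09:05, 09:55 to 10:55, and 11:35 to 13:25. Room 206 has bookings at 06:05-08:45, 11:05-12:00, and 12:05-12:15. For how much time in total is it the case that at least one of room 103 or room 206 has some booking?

8 h 45 min

A ∪ B = 03:05–05:30, 06:05–09:05, 09:55–10:55, 11:05–13:25.
Total: 2 h 25 min + 3 h + 1 h + 2 h 20 min = 8 h 45 min.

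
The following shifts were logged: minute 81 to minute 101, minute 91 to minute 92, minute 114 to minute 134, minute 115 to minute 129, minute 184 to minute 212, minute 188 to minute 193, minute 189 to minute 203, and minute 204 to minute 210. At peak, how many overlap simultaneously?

3

At minute 189, 3 of the intervals are simultaneously active.
No point has more.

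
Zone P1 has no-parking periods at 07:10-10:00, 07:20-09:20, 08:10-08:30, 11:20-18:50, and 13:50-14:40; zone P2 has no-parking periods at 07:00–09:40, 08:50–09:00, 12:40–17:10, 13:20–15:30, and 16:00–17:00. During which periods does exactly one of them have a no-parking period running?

A, merged: 07:10–10:00, 11:20–18:50.
B, merged: 07:00–09:40, 12:40–17:10.
Only in the first: 09:40–10:00, 11:20–12:40, 17:10–18:50.
Only in the second: 07:00–07:10.
Together these are the periods covered by exactly one.

07:00–07:10, 09:40–10:00, 11:20–12:40, 17:10–18:50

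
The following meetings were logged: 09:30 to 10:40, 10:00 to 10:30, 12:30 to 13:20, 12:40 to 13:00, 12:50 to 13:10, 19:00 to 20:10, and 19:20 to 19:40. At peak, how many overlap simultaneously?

3

Walk the sorted start/end points keeping a running depth.
The depth first hits 3 at 12:50.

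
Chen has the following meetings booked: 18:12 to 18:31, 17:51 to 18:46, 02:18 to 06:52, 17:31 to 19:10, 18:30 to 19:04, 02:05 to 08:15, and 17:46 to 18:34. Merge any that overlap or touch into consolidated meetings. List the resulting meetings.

02:05–08:15, 17:31–19:10

Sort by start: 02:05–08:15, 02:18–06:52, 17:31–19:10, 17:46–18:34, 17:51–18:46, 18:12–18:31, 18:30–19:04.
02:18–06:52 overlaps/touches 02:05–08:15 → extend to 02:05–08:15.
17:31–19:10 is disjoint → start new block.
17:46–18:34 overlaps/touches 17:31–19:10 → extend to 17:31–19:10.
17:51–18:46 overlaps/touches 17:31–19:10 → extend to 17:31–19:10.
18:12–18:31 overlaps/touches 17:31–19:10 → extend to 17:31–19:10.
18:30–19:04 overlaps/touches 17:31–19:10 → extend to 17:31–19:10.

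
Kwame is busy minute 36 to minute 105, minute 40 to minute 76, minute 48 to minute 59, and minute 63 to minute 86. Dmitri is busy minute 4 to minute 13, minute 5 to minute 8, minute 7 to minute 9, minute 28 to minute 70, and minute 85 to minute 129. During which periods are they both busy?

minute 36 to minute 70, minute 85 to minute 105

A, merged: minute 36 to minute 105.
B, merged: minute 4 to minute 13, minute 28 to minute 70, minute 85 to minute 129.
minute 36 to minute 105 meets the second set on minute 36 to minute 70, minute 85 to minute 105.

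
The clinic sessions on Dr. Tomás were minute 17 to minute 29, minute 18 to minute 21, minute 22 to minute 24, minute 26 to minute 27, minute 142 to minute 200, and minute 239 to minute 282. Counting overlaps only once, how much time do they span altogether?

Merged: minute 17 to minute 29, minute 142 to minute 200, minute 239 to minute 282.
Lengths: 12 minutes + 58 minutes + 43 minutes = 113 minutes.

113 minutes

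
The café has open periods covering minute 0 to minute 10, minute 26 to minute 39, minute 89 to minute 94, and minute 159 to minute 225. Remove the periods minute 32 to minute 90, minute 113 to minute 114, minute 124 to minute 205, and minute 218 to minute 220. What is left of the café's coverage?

minute 0 to minute 10, minute 26 to minute 32, minute 90 to minute 94, minute 205 to minute 218, minute 220 to minute 225

minute 0 to minute 10: nothing removed.
minute 26 to minute 39 \ B = minute 26 to minute 32.
minute 89 to minute 94 \ B = minute 90 to minute 94.
minute 159 to minute 225 \ B = minute 205 to minute 218, minute 220 to minute 225.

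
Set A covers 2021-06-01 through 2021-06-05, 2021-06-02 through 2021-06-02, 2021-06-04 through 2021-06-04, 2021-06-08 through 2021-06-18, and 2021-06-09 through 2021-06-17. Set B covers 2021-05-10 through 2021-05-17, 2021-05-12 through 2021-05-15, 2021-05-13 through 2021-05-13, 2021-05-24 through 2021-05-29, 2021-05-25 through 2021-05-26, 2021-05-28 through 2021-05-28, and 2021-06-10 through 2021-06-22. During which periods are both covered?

2021-06-10 through 2021-06-18

Merge the first list: 2021-06-01 through 2021-06-05, 2021-06-08 through 2021-06-18.
Merge the second list: 2021-05-10 through 2021-05-17, 2021-05-24 through 2021-05-29, 2021-06-10 through 2021-06-22.
2021-06-01 through 2021-06-05: no overlap with the second set.
2021-06-08 through 2021-06-18 meets the second set on 2021-06-10 through 2021-06-18.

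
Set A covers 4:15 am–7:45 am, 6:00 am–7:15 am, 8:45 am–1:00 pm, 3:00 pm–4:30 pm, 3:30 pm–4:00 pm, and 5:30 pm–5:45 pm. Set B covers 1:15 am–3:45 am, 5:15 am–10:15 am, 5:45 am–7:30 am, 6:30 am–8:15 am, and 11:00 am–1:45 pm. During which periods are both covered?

5:15 am-7:45 am, 8:45 am-10:15 am, 11:00 am-1:00 pm

Merge the first list: 4:15 am-7:45 am, 8:45 am-1:00 pm, 3:00 pm-4:30 pm, 5:30 pm-5:45 pm.
Merge the second list: 1:15 am-3:45 am, 5:15 am-10:15 am, 11:00 am-1:45 pm.
4:15 am-7:45 am meets the second set on 5:15 am-7:45 am.
8:45 am-1:00 pm meets the second set on 8:45 am-10:15 am, 11:00 am-1:00 pm.
3:00 pm-4:30 pm: no overlap with the second set.
5:30 pm-5:45 pm: no overlap with the second set.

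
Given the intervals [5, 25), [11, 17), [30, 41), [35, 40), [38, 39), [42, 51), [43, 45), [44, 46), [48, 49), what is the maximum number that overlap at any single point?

3

At 38, 3 of the intervals are simultaneously active.
No point has more.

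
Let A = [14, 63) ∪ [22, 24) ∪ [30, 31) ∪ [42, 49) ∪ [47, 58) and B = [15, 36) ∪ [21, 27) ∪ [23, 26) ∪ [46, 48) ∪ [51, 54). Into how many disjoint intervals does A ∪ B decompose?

Merge the first list: [14, 63).
Merge the second list: [15, 36), [46, 48), [51, 54).
A ∪ B = [14, 63).
That is 1 disjoint piece.

1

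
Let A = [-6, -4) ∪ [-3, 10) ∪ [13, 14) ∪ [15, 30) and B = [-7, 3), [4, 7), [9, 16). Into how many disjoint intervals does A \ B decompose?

3

A \ B = [3, 4), [7, 9), [16, 30).
That is 3 disjoint pieces.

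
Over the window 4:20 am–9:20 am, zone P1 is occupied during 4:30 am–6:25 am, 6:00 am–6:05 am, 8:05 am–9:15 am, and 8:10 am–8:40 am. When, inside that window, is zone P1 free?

After merging, the occupied span is 4:30 am-6:25 am, 8:05 am-9:15 am.
Complement within 4:20 am-9:20 am: 4:20 am-4:30 am, 6:25 am-8:05 am, 9:15 am-9:20 am.

4:20 am-4:30 am, 6:25 am-8:05 am, 9:15 am-9:20 am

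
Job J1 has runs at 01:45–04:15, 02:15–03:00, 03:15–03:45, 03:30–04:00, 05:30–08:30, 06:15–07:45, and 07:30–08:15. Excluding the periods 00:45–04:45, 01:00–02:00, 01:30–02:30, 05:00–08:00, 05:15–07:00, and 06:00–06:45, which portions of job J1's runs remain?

A, merged: 01:45–04:15, 05:30–08:30.
B, merged: 00:45–04:45, 05:00–08:00.
01:45–04:15 lies entirely inside B → drops out.
05:30–08:30 with B removed leaves 08:00–08:30.

08:00–08:30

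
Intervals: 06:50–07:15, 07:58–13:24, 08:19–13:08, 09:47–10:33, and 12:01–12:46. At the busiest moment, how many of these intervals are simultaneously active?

3

Walk the sorted start/end points keeping a running depth.
The depth first hits 3 at 09:47.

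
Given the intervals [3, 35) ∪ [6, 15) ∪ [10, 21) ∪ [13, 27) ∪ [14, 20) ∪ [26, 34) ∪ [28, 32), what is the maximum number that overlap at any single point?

Sweep endpoints in order; track running count of active intervals.
Peak of 5 reached at 14.

5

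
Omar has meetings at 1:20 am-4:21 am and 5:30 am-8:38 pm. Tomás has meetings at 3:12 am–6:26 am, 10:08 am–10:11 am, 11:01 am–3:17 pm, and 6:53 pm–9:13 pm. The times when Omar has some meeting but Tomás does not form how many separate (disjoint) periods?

A \ B = 1:20 am–3:12 am, 6:26 am–10:08 am, 10:11 am–11:01 am, 3:17 pm–6:53 pm.
That is 4 disjoint pieces.

4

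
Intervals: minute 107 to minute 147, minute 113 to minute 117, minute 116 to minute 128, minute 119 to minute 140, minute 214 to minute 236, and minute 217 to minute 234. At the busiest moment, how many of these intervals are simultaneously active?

3

Sweep endpoints in order; track running count of active intervals.
Peak of 3 reached at minute 116.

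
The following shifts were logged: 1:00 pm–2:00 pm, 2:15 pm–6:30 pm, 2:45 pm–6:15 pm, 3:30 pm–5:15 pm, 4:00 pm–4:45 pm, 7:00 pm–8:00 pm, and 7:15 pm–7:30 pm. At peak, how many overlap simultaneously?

Sweep endpoints in order; track running count of active intervals.
Peak of 4 reached at 4:00 pm.

4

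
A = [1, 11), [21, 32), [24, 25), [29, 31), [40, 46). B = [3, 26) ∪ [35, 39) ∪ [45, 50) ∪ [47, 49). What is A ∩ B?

First set merges to [1, 11), [21, 32), [40, 46).
Second set merges to [3, 26), [35, 39), [45, 50).
[1, 11) overlaps B on [3, 11).
[21, 32) overlaps B on [21, 26).
[40, 46) overlaps B on [45, 46).

[3, 11) ∪ [21, 26) ∪ [45, 46)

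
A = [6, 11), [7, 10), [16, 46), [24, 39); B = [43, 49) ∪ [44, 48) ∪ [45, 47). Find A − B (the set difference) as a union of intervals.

[6, 11) ∪ [16, 43)

First set merges to [6, 11), [16, 46).
Second set merges to [43, 49).
[6, 11): no B overlap → unchanged.
[16, 46) minus B → [16, 43).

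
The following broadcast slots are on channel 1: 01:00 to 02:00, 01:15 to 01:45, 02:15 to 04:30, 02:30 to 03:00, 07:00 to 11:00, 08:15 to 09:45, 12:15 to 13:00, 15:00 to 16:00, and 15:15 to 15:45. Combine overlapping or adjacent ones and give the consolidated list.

01:00–02:00, 02:15–04:30, 07:00–11:00, 12:15–13:00, 15:00–16:00

01:15–01:45 overlaps/touches 01:00–02:00 → extend to 01:00–02:00.
02:15–04:30 is disjoint → start new block.
02:30–03:00 overlaps/touches 02:15–04:30 → extend to 02:15–04:30.
07:00–11:00 is disjoint → start new block.
08:15–09:45 overlaps/touches 07:00–11:00 → extend to 07:00–11:00.
12:15–13:00 is disjoint → start new block.
15:00–16:00 is disjoint → start new block.
15:15–15:45 overlaps/touches 15:00–16:00 → extend to 15:00–16:00.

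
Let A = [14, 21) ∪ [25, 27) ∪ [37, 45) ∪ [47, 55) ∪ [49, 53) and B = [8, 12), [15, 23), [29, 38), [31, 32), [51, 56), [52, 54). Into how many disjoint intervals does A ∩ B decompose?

3

Merge the first list: [14, 21), [25, 27), [37, 45), [47, 55).
Merge the second list: [8, 12), [15, 23), [29, 38), [51, 56).
A ∩ B = [15, 21), [37, 38), [51, 55).
That is 3 disjoint pieces.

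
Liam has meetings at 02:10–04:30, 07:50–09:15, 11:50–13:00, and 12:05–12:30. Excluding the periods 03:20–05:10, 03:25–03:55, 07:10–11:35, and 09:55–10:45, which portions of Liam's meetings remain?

02:10–03:20, 11:50–13:00

Merge the first list: 02:10–04:30, 07:50–09:15, 11:50–13:00.
Merge the second list: 03:20–05:10, 07:10–11:35.
02:10–04:30 minus B → 02:10–03:20.
07:50–09:15: fully covered by B → removed.
11:50–13:00: no B overlap → unchanged.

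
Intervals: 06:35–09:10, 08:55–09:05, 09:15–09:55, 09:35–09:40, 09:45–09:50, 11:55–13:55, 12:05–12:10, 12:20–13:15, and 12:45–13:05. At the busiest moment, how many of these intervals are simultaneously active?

Sweep endpoints in order; track running count of active intervals.
Peak of 3 reached at 12:45.

3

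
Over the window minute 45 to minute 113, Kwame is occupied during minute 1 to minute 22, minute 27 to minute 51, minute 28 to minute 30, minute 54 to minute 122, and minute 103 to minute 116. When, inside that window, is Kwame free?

After merging, the occupied span is minute 1 to minute 22, minute 27 to minute 51, minute 54 to minute 122.
Complement within minute 45 to minute 113: minute 51 to minute 54.

minute 51 to minute 54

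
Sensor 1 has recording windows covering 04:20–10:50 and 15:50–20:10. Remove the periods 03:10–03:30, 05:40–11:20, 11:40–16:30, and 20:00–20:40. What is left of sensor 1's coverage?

04:20-05:40, 16:30-20:00

04:20-10:50 \ B = 04:20-05:40.
15:50-20:10 \ B = 16:30-20:00.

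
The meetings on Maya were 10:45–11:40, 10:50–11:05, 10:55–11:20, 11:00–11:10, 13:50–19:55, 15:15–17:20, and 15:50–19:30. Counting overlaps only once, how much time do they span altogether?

Merged: 10:45–11:40, 13:50–19:55.
Lengths: 55 min + 6 h 5 min = 7 h.

7 h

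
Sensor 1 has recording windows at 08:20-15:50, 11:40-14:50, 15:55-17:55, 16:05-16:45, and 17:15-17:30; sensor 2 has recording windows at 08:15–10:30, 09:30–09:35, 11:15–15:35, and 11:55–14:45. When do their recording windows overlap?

Merge the first list: 08:20–15:50, 15:55–17:55.
Merge the second list: 08:15–10:30, 11:15–15:35.
08:20–15:50 overlaps B on 08:20–10:30, 11:15–15:35.
15:55–17:55 falls entirely outside B.

08:20–10:30, 11:15–15:35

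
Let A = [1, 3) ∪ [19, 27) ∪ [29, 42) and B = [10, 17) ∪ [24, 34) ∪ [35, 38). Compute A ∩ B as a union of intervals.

[24, 27) ∪ [29, 34) ∪ [35, 38)

[1, 3): no overlap with the second set.
[19, 27) meets the second set on [24, 27).
[29, 42) meets the second set on [29, 34), [35, 38).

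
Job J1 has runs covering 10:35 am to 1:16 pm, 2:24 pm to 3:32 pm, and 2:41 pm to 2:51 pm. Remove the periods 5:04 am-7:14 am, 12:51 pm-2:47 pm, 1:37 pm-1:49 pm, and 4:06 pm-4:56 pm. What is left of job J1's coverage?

Merge the first list: 10:35 am-1:16 pm, 2:24 pm-3:32 pm.
Merge the second list: 5:04 am-7:14 am, 12:51 pm-2:47 pm, 4:06 pm-4:56 pm.
10:35 am-1:16 pm \ B = 10:35 am-12:51 pm.
2:24 pm-3:32 pm \ B = 2:47 pm-3:32 pm.

10:35 am-12:51 pm, 2:47 pm-3:32 pm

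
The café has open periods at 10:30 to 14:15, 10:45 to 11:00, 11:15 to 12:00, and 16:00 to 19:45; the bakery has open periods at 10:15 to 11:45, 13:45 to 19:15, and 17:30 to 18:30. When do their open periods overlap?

First set merges to 10:30-14:15, 16:00-19:45.
Second set merges to 10:15-11:45, 13:45-19:15.
10:30-14:15 meets the second set on 10:30-11:45, 13:45-14:15.
16:00-19:45 meets the second set on 16:00-19:15.

10:30-11:45, 13:45-14:15, 16:00-19:15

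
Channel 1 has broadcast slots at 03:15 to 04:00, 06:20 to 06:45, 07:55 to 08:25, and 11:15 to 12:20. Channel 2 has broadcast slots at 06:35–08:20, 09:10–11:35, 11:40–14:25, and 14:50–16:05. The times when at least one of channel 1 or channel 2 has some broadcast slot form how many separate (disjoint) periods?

4

A ∪ B = 03:15–04:00, 06:20–08:25, 09:10–14:25, 14:50–16:05.
That is 4 disjoint pieces.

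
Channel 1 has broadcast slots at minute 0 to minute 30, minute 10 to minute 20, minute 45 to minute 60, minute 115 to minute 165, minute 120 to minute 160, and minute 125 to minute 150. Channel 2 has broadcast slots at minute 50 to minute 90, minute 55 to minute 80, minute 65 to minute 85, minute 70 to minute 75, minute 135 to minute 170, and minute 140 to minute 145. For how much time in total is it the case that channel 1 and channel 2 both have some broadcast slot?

Merge the first list: minute 0 to minute 30, minute 45 to minute 60, minute 115 to minute 165.
Merge the second list: minute 50 to minute 90, minute 135 to minute 170.
A ∩ B = minute 50 to minute 60, minute 135 to minute 165.
Total: 10 minutes + 30 minutes = 40 minutes.

40 minutes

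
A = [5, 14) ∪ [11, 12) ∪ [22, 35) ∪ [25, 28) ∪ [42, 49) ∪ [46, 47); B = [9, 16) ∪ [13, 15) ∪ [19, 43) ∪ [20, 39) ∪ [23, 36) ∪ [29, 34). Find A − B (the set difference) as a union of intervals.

[5, 9) ∪ [43, 49)

A, merged: [5, 14), [22, 35), [42, 49).
B, merged: [9, 16), [19, 43).
[5, 14) \ B = [5, 9).
[22, 35): entirely removed.
[42, 49) \ B = [43, 49).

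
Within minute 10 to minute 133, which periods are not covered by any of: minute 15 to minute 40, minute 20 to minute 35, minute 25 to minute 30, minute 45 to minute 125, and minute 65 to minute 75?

After merging, the occupied span is minute 15 to minute 40, minute 45 to minute 125.
Gaps within minute 10 to minute 133: minute 10 to minute 15, minute 40 to minute 45, minute 125 to minute 133.

minute 10 to minute 15, minute 40 to minute 45, minute 125 to minute 133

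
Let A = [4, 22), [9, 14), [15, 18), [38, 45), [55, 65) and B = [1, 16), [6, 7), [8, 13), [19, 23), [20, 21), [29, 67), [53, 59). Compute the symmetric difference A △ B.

First set merges to [4, 22), [38, 45), [55, 65).
Second set merges to [1, 16), [19, 23), [29, 67).
Only in the first: [16, 19).
Only in the second: [1, 4), [22, 23), [29, 38), [45, 55), [65, 67).
Together these are the periods covered by exactly one.

[1, 4) ∪ [16, 19) ∪ [22, 23) ∪ [29, 38) ∪ [45, 55) ∪ [65, 67)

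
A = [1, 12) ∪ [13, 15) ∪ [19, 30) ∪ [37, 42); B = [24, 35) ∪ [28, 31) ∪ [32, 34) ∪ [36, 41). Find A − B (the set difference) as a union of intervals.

B, merged: [24, 35), [36, 41).
[1, 12): nothing removed.
[13, 15): nothing removed.
[19, 30) \ B = [19, 24).
[37, 42) \ B = [41, 42).

[1, 12) ∪ [13, 15) ∪ [19, 24) ∪ [41, 42)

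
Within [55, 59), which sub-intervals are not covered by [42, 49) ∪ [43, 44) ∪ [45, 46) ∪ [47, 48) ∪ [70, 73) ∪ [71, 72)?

Covered (merged): [42, 49), [70, 73).
Uncovered inside [55, 59): [55, 59).

[55, 59)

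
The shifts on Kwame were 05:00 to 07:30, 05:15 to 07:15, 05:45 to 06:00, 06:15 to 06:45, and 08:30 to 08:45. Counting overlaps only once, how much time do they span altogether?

Merged: 05:00-07:30, 08:30-08:45.
Lengths: 2 h 30 min + 15 min = 2 h 45 min.

2 h 45 min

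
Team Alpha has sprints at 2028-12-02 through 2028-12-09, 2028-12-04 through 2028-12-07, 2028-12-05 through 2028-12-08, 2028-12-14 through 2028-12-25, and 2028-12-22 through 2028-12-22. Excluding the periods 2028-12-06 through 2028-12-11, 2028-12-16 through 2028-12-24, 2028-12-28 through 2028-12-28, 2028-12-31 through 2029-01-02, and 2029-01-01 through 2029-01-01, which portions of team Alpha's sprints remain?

First set merges to 2028-12-02 through 2028-12-09, 2028-12-14 through 2028-12-25.
Second set merges to 2028-12-06 through 2028-12-11, 2028-12-16 through 2028-12-24, 2028-12-28 through 2028-12-28, 2028-12-31 through 2029-01-02.
2028-12-02 through 2028-12-09 \ B = 2028-12-02 through 2028-12-05.
2028-12-14 through 2028-12-25 \ B = 2028-12-14 through 2028-12-15, 2028-12-25 through 2028-12-25.

2028-12-02 through 2028-12-05, 2028-12-14 through 2028-12-15, 2028-12-25 through 2028-12-25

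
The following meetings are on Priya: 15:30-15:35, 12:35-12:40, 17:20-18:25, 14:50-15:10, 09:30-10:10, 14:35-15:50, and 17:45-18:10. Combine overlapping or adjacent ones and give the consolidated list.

Sort by start: 09:30-10:10, 12:35-12:40, 14:35-15:50, 14:50-15:10, 15:30-15:35, 17:20-18:25, 17:45-18:10.
12:35-12:40 is disjoint → start new block.
14:35-15:50 is disjoint → start new block.
14:50-15:10 overlaps/touches 14:35-15:50 → extend to 14:35-15:50.
15:30-15:35 overlaps/touches 14:35-15:50 → extend to 14:35-15:50.
17:20-18:25 is disjoint → start new block.
17:45-18:10 overlaps/touches 17:20-18:25 → extend to 17:20-18:25.

09:30-10:10, 12:35-12:40, 14:35-15:50, 17:20-18:25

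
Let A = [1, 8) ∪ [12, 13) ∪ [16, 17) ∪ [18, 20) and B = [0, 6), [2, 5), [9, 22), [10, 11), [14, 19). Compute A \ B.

[6, 8)

B, merged: [0, 6), [9, 22).
[1, 8) \ B = [6, 8).
[12, 13): entirely removed.
[16, 17): entirely removed.
[18, 20): entirely removed.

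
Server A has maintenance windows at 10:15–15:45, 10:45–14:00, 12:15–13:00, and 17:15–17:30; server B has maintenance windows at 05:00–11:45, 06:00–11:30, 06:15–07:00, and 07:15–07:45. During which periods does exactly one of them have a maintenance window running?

Merge the first list: 10:15-15:45, 17:15-17:30.
Merge the second list: 05:00-11:45.
Only in the first: 11:45-15:45, 17:15-17:30.
Only in the second: 05:00-10:15.
Together these are the periods covered by exactly one.

05:00-10:15, 11:45-15:45, 17:15-17:30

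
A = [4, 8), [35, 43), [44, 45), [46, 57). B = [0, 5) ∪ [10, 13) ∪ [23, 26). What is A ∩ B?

[4, 8) meets the second set on [4, 5).
[35, 43): no overlap with the second set.
[44, 45): no overlap with the second set.
[46, 57): no overlap with the second set.

[4, 5)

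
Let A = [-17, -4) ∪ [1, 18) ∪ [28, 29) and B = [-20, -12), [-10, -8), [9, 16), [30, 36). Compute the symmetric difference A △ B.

A \ B = [-12, -10), [-8, -4), [1, 9), [16, 18), [28, 29).
B \ A = [-20, -17), [30, 36).
Union of the two gives the symmetric difference.

[-20, -17) ∪ [-12, -10) ∪ [-8, -4) ∪ [1, 9) ∪ [16, 18) ∪ [28, 29) ∪ [30, 36)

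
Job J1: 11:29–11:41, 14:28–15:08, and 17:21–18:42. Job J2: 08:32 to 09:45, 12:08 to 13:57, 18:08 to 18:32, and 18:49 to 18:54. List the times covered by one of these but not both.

A \ B = 11:29-11:41, 14:28-15:08, 17:21-18:08, 18:32-18:42.
B \ A = 08:32-09:45, 12:08-13:57, 18:49-18:54.
Union of the two gives the symmetric difference.

08:32-09:45, 11:29-11:41, 12:08-13:57, 14:28-15:08, 17:21-18:08, 18:32-18:42, 18:49-18:54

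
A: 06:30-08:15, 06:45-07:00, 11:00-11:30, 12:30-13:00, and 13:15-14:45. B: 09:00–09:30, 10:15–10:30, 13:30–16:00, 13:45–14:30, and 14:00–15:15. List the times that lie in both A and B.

First set merges to 06:30-08:15, 11:00-11:30, 12:30-13:00, 13:15-14:45.
Second set merges to 09:00-09:30, 10:15-10:30, 13:30-16:00.
06:30-08:15 falls entirely outside B.
11:00-11:30 falls entirely outside B.
12:30-13:00 falls entirely outside B.
13:15-14:45 overlaps B on 13:30-14:45.

13:30-14:45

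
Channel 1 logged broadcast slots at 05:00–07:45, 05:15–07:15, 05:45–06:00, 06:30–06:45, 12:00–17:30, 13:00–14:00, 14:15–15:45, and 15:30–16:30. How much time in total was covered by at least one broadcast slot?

Merged: 05:00–07:45, 12:00–17:30.
Lengths: 2 h 45 min + 5 h 30 min = 8 h 15 min.

8 h 15 min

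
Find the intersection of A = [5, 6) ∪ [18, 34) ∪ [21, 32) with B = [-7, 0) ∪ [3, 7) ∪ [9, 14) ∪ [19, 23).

Merge the first list: [5, 6), [18, 34).
[5, 6) meets the second set on [5, 6).
[18, 34) meets the second set on [19, 23).

[5, 6) ∪ [19, 23)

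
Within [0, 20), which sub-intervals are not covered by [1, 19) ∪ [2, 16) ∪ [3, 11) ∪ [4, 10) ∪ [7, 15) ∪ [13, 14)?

[0, 1) ∪ [19, 20)

After merging, the occupied span is [1, 19).
Complement within [0, 20): [0, 1), [19, 20).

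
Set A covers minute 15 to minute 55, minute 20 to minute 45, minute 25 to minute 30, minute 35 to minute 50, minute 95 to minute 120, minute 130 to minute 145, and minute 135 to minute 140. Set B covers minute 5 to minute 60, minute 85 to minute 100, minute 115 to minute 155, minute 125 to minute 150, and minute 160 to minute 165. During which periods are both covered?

First set merges to minute 15 to minute 55, minute 95 to minute 120, minute 130 to minute 145.
Second set merges to minute 5 to minute 60, minute 85 to minute 100, minute 115 to minute 155, minute 160 to minute 165.
minute 15 to minute 55 overlaps B on minute 15 to minute 55.
minute 95 to minute 120 overlaps B on minute 95 to minute 100, minute 115 to minute 120.
minute 130 to minute 145 overlaps B on minute 130 to minute 145.

minute 15 to minute 55, minute 95 to minute 100, minute 115 to minute 120, minute 130 to minute 145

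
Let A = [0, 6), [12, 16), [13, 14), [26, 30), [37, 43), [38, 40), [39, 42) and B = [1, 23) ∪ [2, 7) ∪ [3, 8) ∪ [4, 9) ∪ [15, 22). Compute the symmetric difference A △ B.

[0, 1) ∪ [6, 12) ∪ [16, 23) ∪ [26, 30) ∪ [37, 43)

Merge the first list: [0, 6), [12, 16), [26, 30), [37, 43).
Merge the second list: [1, 23).
Only in the first: [0, 1), [26, 30), [37, 43).
Only in the second: [6, 12), [16, 23).
Together these are the periods covered by exactly one.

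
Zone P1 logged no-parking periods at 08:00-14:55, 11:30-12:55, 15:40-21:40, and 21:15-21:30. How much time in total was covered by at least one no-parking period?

12 h 55 min

Merged: 08:00–14:55, 15:40–21:40.
Lengths: 6 h 55 min + 6 h = 12 h 55 min.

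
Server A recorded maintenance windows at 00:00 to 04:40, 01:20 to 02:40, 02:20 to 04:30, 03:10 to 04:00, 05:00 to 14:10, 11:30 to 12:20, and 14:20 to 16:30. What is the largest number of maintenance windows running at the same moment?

3

Walk the sorted start/end points keeping a running depth.
The depth first hits 3 at 02:20.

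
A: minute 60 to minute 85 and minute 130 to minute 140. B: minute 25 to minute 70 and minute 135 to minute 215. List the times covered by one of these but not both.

minute 25 to minute 60, minute 70 to minute 85, minute 130 to minute 135, minute 140 to minute 215

Only in the first: minute 70 to minute 85, minute 130 to minute 135.
Only in the second: minute 25 to minute 60, minute 140 to minute 215.
Together these are the periods covered by exactly one.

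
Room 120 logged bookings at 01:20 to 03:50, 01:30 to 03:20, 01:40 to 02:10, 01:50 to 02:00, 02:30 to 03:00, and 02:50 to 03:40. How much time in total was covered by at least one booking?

2 h 30 min

Merged: 01:20–03:50.
Length: 2 h 30 min.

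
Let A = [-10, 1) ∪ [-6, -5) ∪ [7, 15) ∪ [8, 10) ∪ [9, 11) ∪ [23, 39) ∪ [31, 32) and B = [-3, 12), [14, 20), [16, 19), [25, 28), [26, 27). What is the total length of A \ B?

22

First set merges to [-10, 1), [7, 15), [23, 39).
Second set merges to [-3, 12), [14, 20), [25, 28).
A \ B = [-10, -3), [12, 14), [23, 25), [28, 39).
Total: 7 + 2 + 2 + 11 = 22.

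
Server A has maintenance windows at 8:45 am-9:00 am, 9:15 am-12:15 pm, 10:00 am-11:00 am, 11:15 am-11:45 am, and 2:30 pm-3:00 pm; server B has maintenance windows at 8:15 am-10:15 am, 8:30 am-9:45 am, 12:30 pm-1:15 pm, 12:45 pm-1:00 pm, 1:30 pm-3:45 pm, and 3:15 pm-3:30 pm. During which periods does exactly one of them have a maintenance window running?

First set merges to 8:45 am-9:00 am, 9:15 am-12:15 pm, 2:30 pm-3:00 pm.
Second set merges to 8:15 am-10:15 am, 12:30 pm-1:15 pm, 1:30 pm-3:45 pm.
Only in the first: 10:15 am-12:15 pm.
Only in the second: 8:15 am-8:45 am, 9:00 am-9:15 am, 12:30 pm-1:15 pm, 1:30 pm-2:30 pm, 3:00 pm-3:45 pm.
Together these are the periods covered by exactly one.

8:15 am-8:45 am, 9:00 am-9:15 am, 10:15 am-12:15 pm, 12:30 pm-1:15 pm, 1:30 pm-2:30 pm, 3:00 pm-3:45 pm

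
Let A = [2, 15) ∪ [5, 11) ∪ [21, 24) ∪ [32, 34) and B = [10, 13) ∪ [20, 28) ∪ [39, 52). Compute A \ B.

[2, 10) ∪ [13, 15) ∪ [32, 34)

A, merged: [2, 15), [21, 24), [32, 34).
[2, 15) minus B → [2, 10), [13, 15).
[21, 24): fully covered by B → removed.
[32, 34): no B overlap → unchanged.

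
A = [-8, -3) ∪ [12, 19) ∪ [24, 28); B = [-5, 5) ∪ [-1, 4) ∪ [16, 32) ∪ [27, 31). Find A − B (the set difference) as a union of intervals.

[-8, -5) ∪ [12, 16)

B, merged: [-5, 5), [16, 32).
[-8, -3) with B removed leaves [-8, -5).
[12, 19) with B removed leaves [12, 16).
[24, 28) lies entirely inside B → drops out.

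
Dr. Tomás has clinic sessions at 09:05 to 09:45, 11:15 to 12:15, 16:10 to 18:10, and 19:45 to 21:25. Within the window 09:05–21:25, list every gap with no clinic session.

Covered (merged): 09:05–09:45, 11:15–12:15, 16:10–18:10, 19:45–21:25.
Uncovered inside 09:05–21:25: 09:45–11:15, 12:15–16:10, 18:10–19:45.

09:45–11:15, 12:15–16:10, 18:10–19:45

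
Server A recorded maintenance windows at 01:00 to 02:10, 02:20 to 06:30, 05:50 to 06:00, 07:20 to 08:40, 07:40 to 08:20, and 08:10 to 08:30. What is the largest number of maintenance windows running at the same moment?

Sweep endpoints in order; track running count of active intervals.
Peak of 3 reached at 08:10.

3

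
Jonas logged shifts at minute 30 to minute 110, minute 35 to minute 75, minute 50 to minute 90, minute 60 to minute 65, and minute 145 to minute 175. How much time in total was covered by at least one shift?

Merged: minute 30 to minute 110, minute 145 to minute 175.
Lengths: 80 minutes + 30 minutes = 110 minutes.

110 minutes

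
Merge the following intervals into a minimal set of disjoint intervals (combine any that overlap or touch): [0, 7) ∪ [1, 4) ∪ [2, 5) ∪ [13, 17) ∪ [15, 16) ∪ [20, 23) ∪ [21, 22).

[0, 7) ∪ [13, 17) ∪ [20, 23)

[1, 4) overlaps/touches [0, 7) → extend to [0, 7).
[2, 5) overlaps/touches [0, 7) → extend to [0, 7).
[13, 17) is disjoint → start new block.
[15, 16) overlaps/touches [13, 17) → extend to [13, 17).
[20, 23) is disjoint → start new block.
[21, 22) overlaps/touches [20, 23) → extend to [20, 23).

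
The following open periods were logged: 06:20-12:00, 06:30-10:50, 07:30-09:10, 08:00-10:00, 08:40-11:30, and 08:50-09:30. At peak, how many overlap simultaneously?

6

At 08:50, 6 of the intervals are simultaneously active.
No point has more.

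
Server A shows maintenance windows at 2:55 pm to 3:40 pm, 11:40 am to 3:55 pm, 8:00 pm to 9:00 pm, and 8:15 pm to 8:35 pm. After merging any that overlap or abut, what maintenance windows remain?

11:40 am–3:55 pm, 8:00 pm–9:00 pm

Sort by start: 11:40 am–3:55 pm, 2:55 pm–3:40 pm, 8:00 pm–9:00 pm, 8:15 pm–8:35 pm.
2:55 pm–3:40 pm overlaps/touches 11:40 am–3:55 pm → extend to 11:40 am–3:55 pm.
8:00 pm–9:00 pm is disjoint → start new block.
8:15 pm–8:35 pm overlaps/touches 8:00 pm–9:00 pm → extend to 8:00 pm–9:00 pm.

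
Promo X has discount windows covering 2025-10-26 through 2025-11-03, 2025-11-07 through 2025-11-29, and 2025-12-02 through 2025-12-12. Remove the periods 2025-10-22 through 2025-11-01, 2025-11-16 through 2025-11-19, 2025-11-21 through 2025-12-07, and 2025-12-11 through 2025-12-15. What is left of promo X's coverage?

2025-10-26 through 2025-11-03 \ B = 2025-11-02 through 2025-11-03.
2025-11-07 through 2025-11-29 \ B = 2025-11-07 through 2025-11-15, 2025-11-20 through 2025-11-20.
2025-12-02 through 2025-12-12 \ B = 2025-12-08 through 2025-12-10.

2025-11-02 through 2025-11-03, 2025-11-07 through 2025-11-15, 2025-11-20 through 2025-11-20, 2025-12-08 through 2025-12-10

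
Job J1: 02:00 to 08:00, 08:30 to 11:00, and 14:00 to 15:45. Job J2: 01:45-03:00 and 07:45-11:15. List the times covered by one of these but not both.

A \ B = 03:00-07:45, 14:00-15:45.
B \ A = 01:45-02:00, 08:00-08:30, 11:00-11:15.
Union of the two gives the symmetric difference.

01:45-02:00, 03:00-07:45, 08:00-08:30, 11:00-11:15, 14:00-15:45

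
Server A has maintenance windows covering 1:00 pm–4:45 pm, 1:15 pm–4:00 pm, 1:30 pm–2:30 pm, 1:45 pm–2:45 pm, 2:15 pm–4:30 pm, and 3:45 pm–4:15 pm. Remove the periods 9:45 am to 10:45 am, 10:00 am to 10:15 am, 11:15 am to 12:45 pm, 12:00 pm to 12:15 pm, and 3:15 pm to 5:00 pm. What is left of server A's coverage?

First set merges to 1:00 pm–4:45 pm.
Second set merges to 9:45 am–10:45 am, 11:15 am–12:45 pm, 3:15 pm–5:00 pm.
1:00 pm–4:45 pm with B removed leaves 1:00 pm–3:15 pm.

1:00 pm–3:15 pm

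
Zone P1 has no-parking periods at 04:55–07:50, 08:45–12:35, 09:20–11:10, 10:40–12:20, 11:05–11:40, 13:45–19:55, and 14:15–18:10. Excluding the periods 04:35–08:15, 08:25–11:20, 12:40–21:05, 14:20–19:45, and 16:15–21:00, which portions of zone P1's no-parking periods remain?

A, merged: 04:55–07:50, 08:45–12:35, 13:45–19:55.
B, merged: 04:35–08:15, 08:25–11:20, 12:40–21:05.
04:55–07:50: fully covered by B → removed.
08:45–12:35 minus B → 11:20–12:35.
13:45–19:55: fully covered by B → removed.

11:20–12:35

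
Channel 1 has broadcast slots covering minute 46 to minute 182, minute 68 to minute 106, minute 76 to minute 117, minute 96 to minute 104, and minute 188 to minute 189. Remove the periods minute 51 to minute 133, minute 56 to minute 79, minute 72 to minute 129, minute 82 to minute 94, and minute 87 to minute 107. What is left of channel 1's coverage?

First set merges to minute 46 to minute 182, minute 188 to minute 189.
Second set merges to minute 51 to minute 133.
minute 46 to minute 182 minus B → minute 46 to minute 51, minute 133 to minute 182.
minute 188 to minute 189: no B overlap → unchanged.

minute 46 to minute 51, minute 133 to minute 182, minute 188 to minute 189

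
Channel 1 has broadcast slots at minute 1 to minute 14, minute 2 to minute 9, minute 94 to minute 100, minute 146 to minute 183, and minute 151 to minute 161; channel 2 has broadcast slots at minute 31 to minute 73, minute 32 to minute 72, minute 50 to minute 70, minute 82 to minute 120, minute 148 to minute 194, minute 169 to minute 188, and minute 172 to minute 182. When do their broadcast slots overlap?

First set merges to minute 1 to minute 14, minute 94 to minute 100, minute 146 to minute 183.
Second set merges to minute 31 to minute 73, minute 82 to minute 120, minute 148 to minute 194.
minute 1 to minute 14 meets no B interval.
minute 94 to minute 100 ∩ B → minute 94 to minute 100.
minute 146 to minute 183 ∩ B → minute 148 to minute 183.

minute 94 to minute 100, minute 148 to minute 183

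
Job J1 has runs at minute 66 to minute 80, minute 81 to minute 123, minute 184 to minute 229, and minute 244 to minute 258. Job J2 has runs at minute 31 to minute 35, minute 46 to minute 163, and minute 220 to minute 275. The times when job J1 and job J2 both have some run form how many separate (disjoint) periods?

A ∩ B = minute 66 to minute 80, minute 81 to minute 123, minute 220 to minute 229, minute 244 to minute 258.
That is 4 disjoint pieces.

4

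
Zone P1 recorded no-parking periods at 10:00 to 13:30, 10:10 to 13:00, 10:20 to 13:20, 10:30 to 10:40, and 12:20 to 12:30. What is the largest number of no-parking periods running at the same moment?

4

At 10:30, 4 of the intervals are simultaneously active.
No point has more.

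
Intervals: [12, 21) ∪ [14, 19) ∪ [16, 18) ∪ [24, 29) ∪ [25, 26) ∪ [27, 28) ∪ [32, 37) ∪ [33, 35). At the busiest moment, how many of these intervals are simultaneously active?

Walk the sorted start/end points keeping a running depth.
The depth first hits 3 at 16.

3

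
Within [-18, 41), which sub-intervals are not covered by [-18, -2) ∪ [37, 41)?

Covered (merged): [-18, -2), [37, 41).
Gaps within [-18, 41): [-2, 37).

[-2, 37)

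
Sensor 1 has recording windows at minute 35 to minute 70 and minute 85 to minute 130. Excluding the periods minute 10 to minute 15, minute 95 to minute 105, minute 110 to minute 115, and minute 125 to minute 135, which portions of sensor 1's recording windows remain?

minute 35 to minute 70, minute 85 to minute 95, minute 105 to minute 110, minute 115 to minute 125

minute 35 to minute 70: no B overlap → unchanged.
minute 85 to minute 130 minus B → minute 85 to minute 95, minute 105 to minute 110, minute 115 to minute 125.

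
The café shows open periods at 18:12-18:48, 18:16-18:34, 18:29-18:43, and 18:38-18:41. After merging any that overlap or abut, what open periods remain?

18:16–18:34 overlaps/touches 18:12–18:48 → extend to 18:12–18:48.
18:29–18:43 overlaps/touches 18:12–18:48 → extend to 18:12–18:48.
18:38–18:41 overlaps/touches 18:12–18:48 → extend to 18:12–18:48.

18:12–18:48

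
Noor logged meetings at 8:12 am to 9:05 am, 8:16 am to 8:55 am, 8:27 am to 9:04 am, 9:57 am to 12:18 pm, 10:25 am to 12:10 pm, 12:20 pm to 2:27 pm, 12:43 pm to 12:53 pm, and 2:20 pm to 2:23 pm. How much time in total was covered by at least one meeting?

5 h 21 min

Merged: 8:12 am-9:05 am, 9:57 am-12:18 pm, 12:20 pm-2:27 pm.
Lengths: 53 min + 2 h 21 min + 2 h 7 min = 5 h 21 min.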